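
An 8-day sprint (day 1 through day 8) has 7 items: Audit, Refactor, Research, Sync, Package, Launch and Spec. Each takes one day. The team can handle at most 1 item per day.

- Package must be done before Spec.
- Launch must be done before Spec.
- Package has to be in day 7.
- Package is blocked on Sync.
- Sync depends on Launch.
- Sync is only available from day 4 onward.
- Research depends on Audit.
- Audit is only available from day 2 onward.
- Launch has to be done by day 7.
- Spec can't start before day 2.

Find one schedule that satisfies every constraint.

Launch=day 1; Sync=day 4; Refactor=day 5; Research=day 3; Package=day 7; Audit=day 2; Spec=day 8

Checking: Package(day 7) before Spec(day 8); Audit(day 2) before Research(day 3); Launch(day 1) before Sync(day 4); Launch(day 1) before Spec(day 8); Sync(day 4) before Package(day 7); Package=day 7 in [day 7,day 7]; Launch=day 1 in [day 1,day 7]; Audit=day 2 in [day 2,day 8]; Spec=day 8 in [day 2,day 8]; Sync=day 4 in [day 4,day 8]; max 1 per day (cap 1).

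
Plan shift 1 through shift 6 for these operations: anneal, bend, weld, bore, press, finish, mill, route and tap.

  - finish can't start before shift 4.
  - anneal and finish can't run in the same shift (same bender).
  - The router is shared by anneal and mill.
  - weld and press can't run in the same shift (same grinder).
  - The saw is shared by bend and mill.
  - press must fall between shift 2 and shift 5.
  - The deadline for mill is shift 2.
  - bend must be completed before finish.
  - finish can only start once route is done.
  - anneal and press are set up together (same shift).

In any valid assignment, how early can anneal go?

shift 2

Anneal must be in the same shift as press, which can't be before shift 2, so anneal is at least shift 2; anneal must be in the same shift as press, which can't be after shift 5, so anneal is at most shift 5.
anneal at shift 2 is achievable: press -> shift 2; tap -> shift 1; route -> shift 1; bend -> shift 2; finish -> shift 4; mill -> shift 1; bore -> shift 1; anneal -> shift 2; weld -> shift 1.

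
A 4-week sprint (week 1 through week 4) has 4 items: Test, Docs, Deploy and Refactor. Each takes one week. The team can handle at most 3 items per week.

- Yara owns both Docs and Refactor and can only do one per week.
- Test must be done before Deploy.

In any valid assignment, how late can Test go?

Downstream work caps Test at week 3.
Test at week 3 is achievable: Test in week 3; Deploy in week 4; Docs in week 1; Refactor in week 2.

week 3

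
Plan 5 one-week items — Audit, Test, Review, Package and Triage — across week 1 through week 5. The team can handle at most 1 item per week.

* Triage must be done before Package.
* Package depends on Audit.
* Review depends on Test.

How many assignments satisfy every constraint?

20

Splitting on Audit: it can be week 1 (6), week 2 (6), week 3 (5), week 4 (3). Listing each branch's schedules as (Test, Review, Package, Triage) by week number:
Audit=week 1: (2,3,5,4) (2,4,5,3) (2,5,4,3) (3,4,5,2) (3,5,4,2) (4,5,3,2) — 6.
Audit=week 2: (1,3,5,4) (1,4,5,3) (1,5,4,3) (3,4,5,1) (3,5,4,1) (4,5,3,1) — 6.
Audit=week 3: (1,2,5,4) (1,4,5,2) (1,5,4,2) (2,4,5,1) (2,5,4,1) — 5.
Audit=week 4: (1,2,5,3) (1,3,5,2) (2,3,5,1) — 3.
Summing: 6 + 6 + 5 + 3 = 20.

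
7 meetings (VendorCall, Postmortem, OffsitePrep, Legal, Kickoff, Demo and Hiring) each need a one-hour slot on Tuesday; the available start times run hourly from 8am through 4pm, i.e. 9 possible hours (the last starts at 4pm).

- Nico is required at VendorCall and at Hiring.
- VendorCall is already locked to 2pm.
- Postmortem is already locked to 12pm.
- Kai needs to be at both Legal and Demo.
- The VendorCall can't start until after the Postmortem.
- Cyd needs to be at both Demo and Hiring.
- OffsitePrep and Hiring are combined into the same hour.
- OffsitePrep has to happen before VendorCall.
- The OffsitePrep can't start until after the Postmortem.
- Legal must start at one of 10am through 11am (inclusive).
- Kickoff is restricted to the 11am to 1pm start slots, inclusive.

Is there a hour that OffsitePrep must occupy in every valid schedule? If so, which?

1pm

Postmortem is fixed at 12pm and must come before OffsitePrep, so OffsitePrep is at least 1pm.
VendorCall is fixed at 2pm and must come after OffsitePrep, so OffsitePrep is at most 1pm.
So OffsitePrep must be 1pm.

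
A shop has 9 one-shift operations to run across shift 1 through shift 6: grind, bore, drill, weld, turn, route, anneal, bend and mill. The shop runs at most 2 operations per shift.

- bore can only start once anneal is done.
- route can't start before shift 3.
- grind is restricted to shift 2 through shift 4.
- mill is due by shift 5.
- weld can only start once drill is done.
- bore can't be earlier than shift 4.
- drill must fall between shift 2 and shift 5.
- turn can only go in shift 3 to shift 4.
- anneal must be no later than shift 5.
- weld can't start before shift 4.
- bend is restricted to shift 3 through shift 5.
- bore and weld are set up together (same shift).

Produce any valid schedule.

drill=shift 2, grind=shift 2, bend=shift 3, route=shift 5, anneal=shift 1, mill=shift 1, turn=shift 3, bore=shift 4, weld=shift 4

Checking: drill(shift 2) before weld(shift 4); anneal(shift 1) before bore(shift 4); bore = weld = shift 4; bore=shift 4 in [shift 4,shift 6]; grind=shift 2 in [shift 2,shift 4]; bend=shift 3 in [shift 3,shift 5]; drill=shift 2 in [shift 2,shift 5]; mill=shift 1 in [shift 1,shift 5]; turn=shift 3 in [shift 3,shift 4]; weld=shift 4 in [shift 4,shift 6]; route=shift 5 in [shift 3,shift 6]; anneal=shift 1 in [shift 1,shift 5]; max 2 per shift (cap 2).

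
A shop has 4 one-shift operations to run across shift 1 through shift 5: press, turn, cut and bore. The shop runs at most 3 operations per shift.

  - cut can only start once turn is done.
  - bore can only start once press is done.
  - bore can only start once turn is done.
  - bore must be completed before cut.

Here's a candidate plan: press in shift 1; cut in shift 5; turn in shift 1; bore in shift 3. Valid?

Yes

The shop runs at most 3 operations per shift — holds.
bore can only start once turn is done — holds.
bore must be completed before cut — holds.
cut can only start once turn is done — holds.
bore can only start once press is done — holds.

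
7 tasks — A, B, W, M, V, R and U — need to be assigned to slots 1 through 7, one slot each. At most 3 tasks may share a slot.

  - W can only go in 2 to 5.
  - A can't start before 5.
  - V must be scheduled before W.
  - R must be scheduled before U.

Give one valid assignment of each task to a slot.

B=1, U=2, W=2, V=1, M=2, R=1, A=5

Checking: R(1) before U(2); V(1) before W(2); A=5 in [5,7]; W=2 in [2,5]; max 3 per slot (cap 3).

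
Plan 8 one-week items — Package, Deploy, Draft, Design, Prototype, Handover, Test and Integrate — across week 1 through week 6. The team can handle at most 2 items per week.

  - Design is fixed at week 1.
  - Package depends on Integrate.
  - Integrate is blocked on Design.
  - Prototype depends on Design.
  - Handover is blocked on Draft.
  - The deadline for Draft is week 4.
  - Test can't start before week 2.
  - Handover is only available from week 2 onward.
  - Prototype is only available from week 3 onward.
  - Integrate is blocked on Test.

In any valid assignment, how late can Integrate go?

Precedence pushes Integrate to at least week 3; downstream work caps Integrate at week 5.
Integrate at week 5 is achievable: Draft in week 1; Test in week 2; Package in week 6; Integrate in week 5; Deploy in week 3; Handover in week 2; Prototype in week 3; Design in week 1.

week 5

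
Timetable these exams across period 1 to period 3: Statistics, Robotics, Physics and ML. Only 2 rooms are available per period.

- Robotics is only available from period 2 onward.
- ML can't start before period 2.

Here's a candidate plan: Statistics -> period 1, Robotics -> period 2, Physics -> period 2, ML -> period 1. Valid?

Only 2 rooms are available per period — holds.
ML can't start before period 2 — violated.
Robotics is only available from period 2 onward — holds.

Invalid. ML can't start before period 2.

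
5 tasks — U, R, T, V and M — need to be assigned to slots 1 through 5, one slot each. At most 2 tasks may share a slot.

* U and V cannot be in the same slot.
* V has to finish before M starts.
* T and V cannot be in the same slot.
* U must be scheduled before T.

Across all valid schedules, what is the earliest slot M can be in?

2

Precedence pushes M to at least 2.
M at 2 is achievable: R=1, V=1, T=3, U=2, M=2.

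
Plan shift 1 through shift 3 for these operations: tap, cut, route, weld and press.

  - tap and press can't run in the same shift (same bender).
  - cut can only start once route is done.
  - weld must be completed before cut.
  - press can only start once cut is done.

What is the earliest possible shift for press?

Precedence pushes press to at least shift 3.
press at shift 3 is achievable: press -> shift 3; tap -> shift 1; cut -> shift 2; weld -> shift 1; route -> shift 1.

shift 3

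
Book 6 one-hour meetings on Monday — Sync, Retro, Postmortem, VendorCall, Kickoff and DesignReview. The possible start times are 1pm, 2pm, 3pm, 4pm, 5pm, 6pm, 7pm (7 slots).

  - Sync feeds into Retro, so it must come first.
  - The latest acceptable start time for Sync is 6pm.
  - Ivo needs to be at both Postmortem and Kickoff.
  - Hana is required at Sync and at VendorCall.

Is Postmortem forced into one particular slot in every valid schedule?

Postmortem can be 1pm (e.g. Kickoff in 2pm; Sync in 1pm; DesignReview in 1pm; Retro in 2pm; VendorCall in 2pm; Postmortem in 1pm) or 2pm (e.g. Sync=1pm, DesignReview=1pm, VendorCall=2pm, Kickoff=1pm, Retro=2pm, Postmortem=2pm).

No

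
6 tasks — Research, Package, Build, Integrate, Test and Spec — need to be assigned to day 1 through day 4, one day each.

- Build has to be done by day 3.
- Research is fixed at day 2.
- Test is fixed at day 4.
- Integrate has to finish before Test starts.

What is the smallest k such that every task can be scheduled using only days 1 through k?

The precedence chain requires at least 2 distinct days.
Test can't be placed before day 4, so the schedule must run through at least day 4.
4 works (last occupied day: day 4): for example Test=day 4; Integrate=day 1; Build=day 1; Package=day 1; Spec=day 1; Research=day 2.

4 days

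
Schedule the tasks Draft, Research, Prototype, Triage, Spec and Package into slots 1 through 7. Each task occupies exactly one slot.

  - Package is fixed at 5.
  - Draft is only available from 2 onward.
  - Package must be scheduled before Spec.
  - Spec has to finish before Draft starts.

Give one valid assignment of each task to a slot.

Research=1, Package=5, Prototype=1, Triage=1, Draft=7, Spec=6

Checking: Package(5) before Spec(6); Spec(6) before Draft(7); Draft=7 in [2,7]; Package=5 in [5,5].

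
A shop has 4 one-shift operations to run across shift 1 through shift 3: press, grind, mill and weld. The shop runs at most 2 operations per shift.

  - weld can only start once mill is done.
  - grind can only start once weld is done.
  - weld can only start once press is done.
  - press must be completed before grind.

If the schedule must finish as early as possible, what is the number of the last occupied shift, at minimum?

3

The precedence chain requires at least 3 distinct shifts.
With at most 2 per shift and 4 operations, at least 2 shifts are needed.
3 works (last occupied shift: shift 3): for example weld=shift 2; grind=shift 3; press=shift 1; mill=shift 1.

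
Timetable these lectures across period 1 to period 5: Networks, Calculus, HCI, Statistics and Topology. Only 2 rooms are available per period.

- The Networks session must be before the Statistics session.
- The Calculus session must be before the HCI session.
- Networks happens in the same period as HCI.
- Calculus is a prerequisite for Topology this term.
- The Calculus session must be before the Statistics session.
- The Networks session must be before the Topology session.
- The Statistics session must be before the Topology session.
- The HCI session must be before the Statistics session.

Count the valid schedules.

5

Splitting on Networks: it can be period 2 (3), period 3 (2). Listing each branch's schedules as (Calculus, HCI, Statistics, Topology) by period number:
Networks=period 2: (1,2,3,4) (1,2,3,5) (1,2,4,5) — 3.
Networks=period 3: (1,3,4,5) (2,3,4,5) — 2.
Summing: 3 + 2 = 5.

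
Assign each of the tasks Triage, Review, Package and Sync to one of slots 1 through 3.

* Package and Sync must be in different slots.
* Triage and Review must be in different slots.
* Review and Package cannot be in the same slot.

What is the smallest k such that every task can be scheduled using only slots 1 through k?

Could 1 slot be enough, i.e. nothing placed later than 1? No: Sync can't share with Package (1) → nothing is left.
So 1 slot is not enough.
2 works (last occupied slot: 2): for example Triage in 1; Package in 1; Review in 2; Sync in 2.

2 slots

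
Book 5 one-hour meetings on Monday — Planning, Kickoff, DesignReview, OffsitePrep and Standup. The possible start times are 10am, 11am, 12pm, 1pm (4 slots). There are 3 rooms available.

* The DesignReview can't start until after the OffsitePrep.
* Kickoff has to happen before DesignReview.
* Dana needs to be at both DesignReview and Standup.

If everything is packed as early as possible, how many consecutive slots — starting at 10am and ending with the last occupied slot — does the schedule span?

The precedence chain requires at least 2 distinct slots.
With at most 3 per slot and 5 meetings, at least 2 slots are needed.
2 works (last occupied slot: 11am): for example OffsitePrep -> 10am, DesignReview -> 11am, Kickoff -> 10am, Standup -> 10am, Planning -> 11am.

2 slots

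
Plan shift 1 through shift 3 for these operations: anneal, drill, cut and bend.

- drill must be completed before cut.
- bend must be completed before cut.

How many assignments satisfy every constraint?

15

Splitting on anneal: it can be shift 1 (5), shift 2 (5), shift 3 (5). Listing each branch's schedules as (drill, cut, bend) by shift number:
anneal=shift 1: (1,2,1) (1,3,1) (1,3,2) (2,3,1) (2,3,2) — 5.
anneal=shift 2: (1,2,1) (1,3,1) (1,3,2) (2,3,1) (2,3,2) — 5.
anneal=shift 3: (1,2,1) (1,3,1) (1,3,2) (2,3,1) (2,3,2) — 5.
Summing: 5 + 5 + 5 = 15.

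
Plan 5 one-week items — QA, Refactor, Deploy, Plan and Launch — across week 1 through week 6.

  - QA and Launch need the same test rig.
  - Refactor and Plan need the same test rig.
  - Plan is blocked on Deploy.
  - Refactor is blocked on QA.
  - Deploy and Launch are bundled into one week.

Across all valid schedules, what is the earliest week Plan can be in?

Precedence pushes Plan to at least week 2.
Plan at week 2 is achievable: Plan=week 2, Refactor=week 3, Deploy=week 1, Launch=week 1, QA=week 2.

week 2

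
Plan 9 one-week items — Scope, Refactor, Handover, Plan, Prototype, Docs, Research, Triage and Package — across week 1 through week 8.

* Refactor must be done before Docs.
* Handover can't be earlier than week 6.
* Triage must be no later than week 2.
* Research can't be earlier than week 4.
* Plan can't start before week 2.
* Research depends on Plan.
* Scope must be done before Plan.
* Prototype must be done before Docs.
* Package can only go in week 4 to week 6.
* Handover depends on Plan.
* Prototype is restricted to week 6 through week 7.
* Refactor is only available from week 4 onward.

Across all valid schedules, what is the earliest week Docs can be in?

week 7

Precedence pushes Docs to at least week 7.
Docs at week 7 is achievable: Refactor -> week 4, Research -> week 4, Triage -> week 1, Scope -> week 1, Prototype -> week 6, Docs -> week 7, Package -> week 4, Plan -> week 2, Handover -> week 6.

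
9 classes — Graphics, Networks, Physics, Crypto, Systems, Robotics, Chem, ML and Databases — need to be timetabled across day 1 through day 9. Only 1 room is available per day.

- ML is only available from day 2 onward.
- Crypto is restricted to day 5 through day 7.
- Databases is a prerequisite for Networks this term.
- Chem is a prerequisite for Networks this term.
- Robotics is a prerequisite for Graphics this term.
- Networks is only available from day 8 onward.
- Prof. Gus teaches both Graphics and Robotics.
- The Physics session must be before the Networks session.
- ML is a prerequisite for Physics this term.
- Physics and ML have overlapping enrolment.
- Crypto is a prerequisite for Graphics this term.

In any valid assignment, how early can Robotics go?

Downstream work caps Robotics at day 8.
Robotics at day 1 is achievable: Chem in day 4; Crypto in day 5; ML in day 2; Databases in day 7; Graphics in day 6; Robotics in day 1; Networks in day 8; Systems in day 9; Physics in day 3.

day 1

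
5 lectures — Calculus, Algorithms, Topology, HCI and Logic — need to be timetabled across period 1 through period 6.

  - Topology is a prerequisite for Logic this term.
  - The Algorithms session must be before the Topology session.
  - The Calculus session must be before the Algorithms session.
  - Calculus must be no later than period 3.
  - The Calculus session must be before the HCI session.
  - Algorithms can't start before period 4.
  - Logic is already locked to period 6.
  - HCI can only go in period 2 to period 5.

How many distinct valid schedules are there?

Splitting on Calculus: it can be period 1 (4), period 2 (3), period 3 (2). Listing each branch's schedules as (Algorithms, Topology, HCI, Logic) by period number:
Calculus=period 1: (4,5,2,6) (4,5,3,6) (4,5,4,6) (4,5,5,6) — 4.
Calculus=period 2: (4,5,3,6) (4,5,4,6) (4,5,5,6) — 3.
Calculus=period 3: (4,5,4,6) (4,5,5,6) — 2.
Summing: 4 + 3 + 2 = 9.

9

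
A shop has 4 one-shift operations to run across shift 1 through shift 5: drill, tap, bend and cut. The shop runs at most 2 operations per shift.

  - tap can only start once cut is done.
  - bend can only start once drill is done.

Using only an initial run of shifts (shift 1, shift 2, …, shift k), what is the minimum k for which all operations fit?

2 shifts

The precedence chain requires at least 2 distinct shifts.
With at most 2 per shift and 4 operations, at least 2 shifts are needed.
2 works (last occupied shift: shift 2): for example tap -> shift 2; bend -> shift 2; drill -> shift 1; cut -> shift 1.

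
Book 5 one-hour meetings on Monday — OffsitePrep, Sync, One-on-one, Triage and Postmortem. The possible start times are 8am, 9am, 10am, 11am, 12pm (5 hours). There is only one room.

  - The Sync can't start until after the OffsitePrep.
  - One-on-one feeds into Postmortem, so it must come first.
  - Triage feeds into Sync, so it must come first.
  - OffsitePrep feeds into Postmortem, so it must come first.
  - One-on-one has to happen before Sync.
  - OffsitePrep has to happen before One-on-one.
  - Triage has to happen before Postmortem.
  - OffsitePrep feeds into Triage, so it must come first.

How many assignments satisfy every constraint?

Enumerating: One-on-one=9am, Postmortem=12pm, Triage=10am, Sync=11am, OffsitePrep=8am | Sync -> 11am; OffsitePrep -> 8am; Postmortem -> 12pm; One-on-one -> 10am; Triage -> 9am | OffsitePrep -> 8am, Postmortem -> 11am, One-on-one -> 9am, Triage -> 10am, Sync -> 12pm | OffsitePrep in 8am; Triage in 9am; Sync in 12pm; One-on-one in 10am; Postmortem in 11am.

4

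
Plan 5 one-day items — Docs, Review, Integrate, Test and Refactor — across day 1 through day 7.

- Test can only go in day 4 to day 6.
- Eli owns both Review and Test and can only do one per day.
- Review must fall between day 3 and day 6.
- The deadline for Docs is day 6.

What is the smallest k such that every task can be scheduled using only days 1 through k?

4 days

Test can't be placed before day 4, so the schedule must run through at least day 4.
4 works (last occupied day: day 4): for example Test in day 4, Docs in day 1, Integrate in day 1, Refactor in day 1, Review in day 3.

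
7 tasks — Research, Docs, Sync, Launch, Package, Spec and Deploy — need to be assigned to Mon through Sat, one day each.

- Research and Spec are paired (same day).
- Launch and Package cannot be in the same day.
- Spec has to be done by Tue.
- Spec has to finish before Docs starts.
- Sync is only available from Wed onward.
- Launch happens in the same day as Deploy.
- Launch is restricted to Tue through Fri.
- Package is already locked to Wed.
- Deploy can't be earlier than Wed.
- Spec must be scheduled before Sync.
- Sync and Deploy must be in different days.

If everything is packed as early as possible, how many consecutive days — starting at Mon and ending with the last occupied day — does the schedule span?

4 days

The precedence chain requires at least 2 distinct days.
Sync can't be placed before Wed — that is day 3 counting from Mon — so the schedule must run through at least 3 days.
Could 3 days be enough, i.e. nothing placed later than Wed? No: Sync's window within 3 days is {Wed}; Deploy's window within 3 days is {Wed}; Deploy can't share with Sync (Wed) → nothing is left.
So 3 days is not enough.
4 works (last occupied day: Thu): for example Deploy=Thu; Docs=Tue; Research=Mon; Spec=Mon; Launch=Thu; Package=Wed; Sync=Wed.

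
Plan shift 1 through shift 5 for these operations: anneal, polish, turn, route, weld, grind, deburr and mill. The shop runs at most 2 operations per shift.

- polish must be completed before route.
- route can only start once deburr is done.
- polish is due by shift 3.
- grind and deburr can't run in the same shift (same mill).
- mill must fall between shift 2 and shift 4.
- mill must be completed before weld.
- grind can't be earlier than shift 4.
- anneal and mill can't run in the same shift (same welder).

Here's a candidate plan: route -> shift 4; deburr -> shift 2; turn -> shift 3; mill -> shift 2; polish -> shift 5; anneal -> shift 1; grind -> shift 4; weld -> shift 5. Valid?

No — it violates: polish is due by shift 3

polish is due by shift 3 — violated.
mill must be completed before weld — holds.
polish must be completed before route — violated.
anneal and mill can't run in the same shift (same welder) — holds.
route can only start once deburr is done — holds.
grind can't be earlier than shift 4 — holds.
mill must fall between shift 2 and shift 4 — holds.
grind and deburr can't run in the same shift (same mill) — holds.
The shop runs at most 2 operations per shift — holds.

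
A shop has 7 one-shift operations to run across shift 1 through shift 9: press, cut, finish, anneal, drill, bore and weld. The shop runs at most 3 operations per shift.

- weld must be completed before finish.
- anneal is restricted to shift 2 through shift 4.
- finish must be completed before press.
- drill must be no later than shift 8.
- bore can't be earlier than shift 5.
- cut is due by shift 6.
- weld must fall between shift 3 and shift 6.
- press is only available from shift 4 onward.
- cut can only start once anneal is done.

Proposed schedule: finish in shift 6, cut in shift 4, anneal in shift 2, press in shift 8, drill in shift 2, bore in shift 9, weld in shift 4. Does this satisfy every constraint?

The shop runs at most 3 operations per shift — holds.
drill must be no later than shift 8 — holds.
weld must fall between shift 3 and shift 6 — holds.
anneal is restricted to shift 2 through shift 4 — holds.
finish must be completed before press — holds.
cut is due by shift 6 — holds.
weld must be completed before finish — holds.
cut can only start once anneal is done — holds.
press is only available from shift 4 onward — holds.
bore can't be earlier than shift 5 — holds.

Yes, all constraints hold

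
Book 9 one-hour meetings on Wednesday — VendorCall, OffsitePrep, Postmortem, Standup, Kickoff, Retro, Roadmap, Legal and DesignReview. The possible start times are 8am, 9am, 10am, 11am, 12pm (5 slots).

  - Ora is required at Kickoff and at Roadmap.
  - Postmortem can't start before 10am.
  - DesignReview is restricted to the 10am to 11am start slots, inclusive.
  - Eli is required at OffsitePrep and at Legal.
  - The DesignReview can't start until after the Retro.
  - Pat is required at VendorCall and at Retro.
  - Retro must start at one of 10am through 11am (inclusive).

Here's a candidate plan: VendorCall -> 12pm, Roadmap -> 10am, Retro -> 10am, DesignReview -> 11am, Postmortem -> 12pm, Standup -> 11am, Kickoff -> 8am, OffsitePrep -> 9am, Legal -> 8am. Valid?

Retro must start at one of 10am through 11am (inclusive) — holds.
DesignReview is restricted to the 10am to 11am start slots, inclusive — holds.
Ora is required at Kickoff and at Roadmap — holds.
Pat is required at VendorCall and at Retro — holds.
Eli is required at OffsitePrep and at Legal — holds.
The DesignReview can't start until after the Retro — holds.
Postmortem can't start before 10am — holds.

Yes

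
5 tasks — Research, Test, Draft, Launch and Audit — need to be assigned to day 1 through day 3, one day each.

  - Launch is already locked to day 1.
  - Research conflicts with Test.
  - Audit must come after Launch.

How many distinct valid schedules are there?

Splitting on Research: it can be day 1 (12), day 2 (12), day 3 (12). Listing each branch's schedules as (Test, Draft, Launch, Audit) by day number:
Research=day 1: (2,1,1,2) (2,1,1,3) (2,2,1,2) (2,2,1,3) (2,3,1,2) (2,3,1,3) (3,1,1,2) (3,1,1,3) (3,2,1,2) (3,2,1,3) (3,3,1,2) (3,3,1,3) — 12.
Research=day 2: (1,1,1,2) (1,1,1,3) (1,2,1,2) (1,2,1,3) (1,3,1,2) (1,3,1,3) (3,1,1,2) (3,1,1,3) (3,2,1,2) (3,2,1,3) (3,3,1,2) (3,3,1,3) — 12.
Research=day 3: (1,1,1,2) (1,1,1,3) (1,2,1,2) (1,2,1,3) (1,3,1,2) (1,3,1,3) (2,1,1,2) (2,1,1,3) (2,2,1,2) (2,2,1,3) (2,3,1,2) (2,3,1,3) — 12.
Summing: 12 + 12 + 12 = 36.

36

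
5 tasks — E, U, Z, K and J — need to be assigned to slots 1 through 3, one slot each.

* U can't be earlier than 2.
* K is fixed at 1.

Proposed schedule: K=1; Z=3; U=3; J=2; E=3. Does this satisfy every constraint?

Yes, all constraints hold

U can't be earlier than 2 — holds.
K is fixed at 1 — holds.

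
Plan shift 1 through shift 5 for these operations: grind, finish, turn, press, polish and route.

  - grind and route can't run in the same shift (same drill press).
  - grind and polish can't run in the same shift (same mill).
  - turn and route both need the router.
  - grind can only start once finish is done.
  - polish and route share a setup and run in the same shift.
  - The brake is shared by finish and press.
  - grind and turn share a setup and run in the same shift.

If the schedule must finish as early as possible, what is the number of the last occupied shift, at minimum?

2

The precedence chain requires at least 2 distinct shifts.
2 works (last occupied shift: shift 2): for example polish -> shift 1; turn -> shift 2; press -> shift 2; grind -> shift 2; route -> shift 1; finish -> shift 1.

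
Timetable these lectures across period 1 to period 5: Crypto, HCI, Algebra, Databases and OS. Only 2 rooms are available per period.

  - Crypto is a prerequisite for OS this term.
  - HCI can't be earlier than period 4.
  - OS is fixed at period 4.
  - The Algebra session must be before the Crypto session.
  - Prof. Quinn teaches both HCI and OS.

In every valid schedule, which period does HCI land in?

HCI's window is period 4–period 5.
OS is fixed at period 4, and HCI can't share a period with OS.
So HCI must be period 5.

period 5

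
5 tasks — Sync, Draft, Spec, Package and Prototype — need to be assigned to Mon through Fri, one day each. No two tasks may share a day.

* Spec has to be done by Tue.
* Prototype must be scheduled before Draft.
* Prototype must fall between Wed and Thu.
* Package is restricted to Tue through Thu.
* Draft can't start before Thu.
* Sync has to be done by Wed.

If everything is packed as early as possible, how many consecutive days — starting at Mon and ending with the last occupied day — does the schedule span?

The precedence chain requires at least 2 distinct days.
With at most 1 per day and 5 tasks, at least 5 days are needed.
Draft can't be placed before Thu — that is day 4 counting from Mon — so the schedule must run through at least 4 days.
5 works (last occupied day: Fri): for example Prototype in Wed; Draft in Fri; Package in Thu; Spec in Mon; Sync in Tue.

5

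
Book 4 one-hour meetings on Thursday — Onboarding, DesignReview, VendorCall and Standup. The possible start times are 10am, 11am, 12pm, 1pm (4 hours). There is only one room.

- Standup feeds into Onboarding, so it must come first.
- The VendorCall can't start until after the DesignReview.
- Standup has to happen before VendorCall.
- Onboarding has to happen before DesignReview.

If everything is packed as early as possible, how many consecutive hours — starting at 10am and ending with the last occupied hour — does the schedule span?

The precedence chain requires at least 4 distinct hours.
With at most 1 per hour and 4 meetings, at least 4 hours are needed.
4 works (last occupied hour: 1pm): for example Onboarding=11am, DesignReview=12pm, Standup=10am, VendorCall=1pm.

4 hours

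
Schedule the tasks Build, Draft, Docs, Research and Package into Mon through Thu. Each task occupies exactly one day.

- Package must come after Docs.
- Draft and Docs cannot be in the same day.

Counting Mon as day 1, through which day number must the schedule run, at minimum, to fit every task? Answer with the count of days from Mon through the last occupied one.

2

The precedence chain requires at least 2 distinct days.
2 works (last occupied day: Tue): for example Draft=Tue, Build=Mon, Package=Tue, Research=Mon, Docs=Mon.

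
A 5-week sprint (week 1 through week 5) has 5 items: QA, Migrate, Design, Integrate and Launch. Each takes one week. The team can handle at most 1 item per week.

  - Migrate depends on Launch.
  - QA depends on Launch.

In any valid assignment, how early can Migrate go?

week 2

Precedence pushes Migrate to at least week 2.
Migrate at week 2 is achievable: Integrate=week 5; Launch=week 1; QA=week 3; Design=week 4; Migrate=week 2.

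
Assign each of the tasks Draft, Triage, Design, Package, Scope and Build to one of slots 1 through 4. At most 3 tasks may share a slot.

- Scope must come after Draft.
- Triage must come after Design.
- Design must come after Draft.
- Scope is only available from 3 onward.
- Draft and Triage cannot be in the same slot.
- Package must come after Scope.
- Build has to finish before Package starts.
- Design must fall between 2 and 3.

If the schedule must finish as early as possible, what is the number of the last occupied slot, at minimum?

slot 4

The precedence chain requires at least 3 distinct slots.
With at most 3 per slot and 6 tasks, at least 2 slots are needed.
Propagating the time windows through the other constraints, Package can't land before 4, so the schedule must run through at least slot 4.
4 works (last occupied slot: 4): for example Scope in 3, Draft in 1, Triage in 3, Design in 2, Package in 4, Build in 1.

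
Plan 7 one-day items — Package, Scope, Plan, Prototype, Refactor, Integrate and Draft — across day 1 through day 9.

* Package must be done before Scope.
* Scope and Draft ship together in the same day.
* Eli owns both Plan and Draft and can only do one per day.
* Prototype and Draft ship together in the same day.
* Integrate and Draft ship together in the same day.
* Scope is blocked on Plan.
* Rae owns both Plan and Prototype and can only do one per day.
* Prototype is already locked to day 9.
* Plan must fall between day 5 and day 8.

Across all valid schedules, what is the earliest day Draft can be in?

day 9

Draft must be in the same day as Prototype, which can't be before day 9, so Draft is at least day 9.
Draft at day 9 is achievable: Plan=day 5; Integrate=day 9; Refactor=day 1; Scope=day 9; Package=day 1; Prototype=day 9; Draft=day 9.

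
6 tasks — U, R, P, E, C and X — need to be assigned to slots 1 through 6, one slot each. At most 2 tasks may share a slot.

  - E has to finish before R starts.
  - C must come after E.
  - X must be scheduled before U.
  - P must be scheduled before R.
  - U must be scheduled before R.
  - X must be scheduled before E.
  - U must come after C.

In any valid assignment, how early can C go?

Precedence pushes C to at least 3; downstream work caps C at 4.
C at 3 is achievable: P=1, X=1, R=5, C=3, E=2, U=4.

3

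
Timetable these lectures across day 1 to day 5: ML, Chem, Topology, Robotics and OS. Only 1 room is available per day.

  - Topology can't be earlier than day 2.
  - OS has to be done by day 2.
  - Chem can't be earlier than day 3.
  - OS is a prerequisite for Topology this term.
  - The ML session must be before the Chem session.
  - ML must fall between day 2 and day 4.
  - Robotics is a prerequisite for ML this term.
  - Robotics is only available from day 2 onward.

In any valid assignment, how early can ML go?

day 3

ML is available from day 2; precedence pushes ML to at least day 3; ML's own window allows nothing later than day 4.
ML at day 3 is achievable: Robotics in day 2, ML in day 3, Topology in day 5, OS in day 1, Chem in day 4.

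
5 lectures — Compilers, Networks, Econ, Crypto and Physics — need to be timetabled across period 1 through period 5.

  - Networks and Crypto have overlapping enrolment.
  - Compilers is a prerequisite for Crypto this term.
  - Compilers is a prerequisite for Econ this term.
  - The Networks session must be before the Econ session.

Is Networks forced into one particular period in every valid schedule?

Networks can be period 1 (e.g. Networks in period 1, Econ in period 2, Crypto in period 2, Compilers in period 1, Physics in period 1) or period 2 (e.g. Econ=period 3, Physics=period 1, Compilers=period 1, Crypto=period 3, Networks=period 2).

No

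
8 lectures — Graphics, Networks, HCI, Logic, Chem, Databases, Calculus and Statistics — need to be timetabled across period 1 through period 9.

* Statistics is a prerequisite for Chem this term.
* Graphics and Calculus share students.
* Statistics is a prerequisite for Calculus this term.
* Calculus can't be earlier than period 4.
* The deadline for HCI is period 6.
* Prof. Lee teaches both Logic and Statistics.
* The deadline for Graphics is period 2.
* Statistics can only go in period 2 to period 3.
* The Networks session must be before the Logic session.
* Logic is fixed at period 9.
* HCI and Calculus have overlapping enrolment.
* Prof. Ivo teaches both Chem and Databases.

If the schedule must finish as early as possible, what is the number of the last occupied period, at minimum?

period 9

The precedence chain requires at least 2 distinct periods.
Logic can't be placed before period 9, so the schedule must run through at least period 9.
9 works (last occupied period: period 9): for example HCI=period 1, Networks=period 1, Calculus=period 4, Logic=period 9, Graphics=period 1, Statistics=period 2, Databases=period 1, Chem=period 3.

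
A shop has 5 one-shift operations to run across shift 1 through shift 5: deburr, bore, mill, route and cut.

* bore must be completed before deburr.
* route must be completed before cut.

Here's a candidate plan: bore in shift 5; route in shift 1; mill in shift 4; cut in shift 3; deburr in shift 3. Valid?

bore must be completed before deburr — violated.
route must be completed before cut — holds.

Invalid. bore must be completed before deburr.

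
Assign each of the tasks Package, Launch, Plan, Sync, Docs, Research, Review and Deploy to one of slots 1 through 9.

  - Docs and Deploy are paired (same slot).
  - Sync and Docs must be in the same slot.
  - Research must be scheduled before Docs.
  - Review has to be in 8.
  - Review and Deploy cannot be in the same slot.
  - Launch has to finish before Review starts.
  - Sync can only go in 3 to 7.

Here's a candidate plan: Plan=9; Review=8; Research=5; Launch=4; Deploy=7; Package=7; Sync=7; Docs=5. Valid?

No. Sync and Docs must be in the same slot is not satisfied.

Launch has to finish before Review starts — holds.
Sync can only go in 3 to 7 — holds.
Research must be scheduled before Docs — violated.
Docs and Deploy are paired (same slot) — violated.
Review has to be in 8 — holds.
Review and Deploy cannot be in the same slot — holds.
Sync and Docs must be in the same slot — violated.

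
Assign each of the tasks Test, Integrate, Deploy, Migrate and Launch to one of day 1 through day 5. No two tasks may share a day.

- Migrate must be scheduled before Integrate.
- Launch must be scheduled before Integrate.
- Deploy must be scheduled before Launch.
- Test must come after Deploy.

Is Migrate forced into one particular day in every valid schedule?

Migrate can be day 1 (e.g. Launch in day 3, Migrate in day 1, Test in day 5, Deploy in day 2, Integrate in day 4) or day 2 (e.g. Migrate=day 2, Integrate=day 4, Deploy=day 1, Test=day 5, Launch=day 3).

No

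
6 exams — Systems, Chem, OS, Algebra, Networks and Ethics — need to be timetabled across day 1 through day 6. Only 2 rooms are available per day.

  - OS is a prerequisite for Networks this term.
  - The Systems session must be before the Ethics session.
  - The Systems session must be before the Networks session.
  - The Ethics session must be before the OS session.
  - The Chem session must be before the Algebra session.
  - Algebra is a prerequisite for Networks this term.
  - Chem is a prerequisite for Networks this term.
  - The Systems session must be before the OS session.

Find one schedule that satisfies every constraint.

OS=day 3; Chem=day 1; Ethics=day 2; Networks=day 4; Systems=day 1; Algebra=day 2

Checking: Chem(day 1) before Algebra(day 2); Ethics(day 2) before OS(day 3); OS(day 3) before Networks(day 4); Systems(day 1) before Networks(day 4); Chem(day 1) before Networks(day 4); Systems(day 1) before OS(day 3); Algebra(day 2) before Networks(day 4); Systems(day 1) before Ethics(day 2); max 2 per day (cap 2).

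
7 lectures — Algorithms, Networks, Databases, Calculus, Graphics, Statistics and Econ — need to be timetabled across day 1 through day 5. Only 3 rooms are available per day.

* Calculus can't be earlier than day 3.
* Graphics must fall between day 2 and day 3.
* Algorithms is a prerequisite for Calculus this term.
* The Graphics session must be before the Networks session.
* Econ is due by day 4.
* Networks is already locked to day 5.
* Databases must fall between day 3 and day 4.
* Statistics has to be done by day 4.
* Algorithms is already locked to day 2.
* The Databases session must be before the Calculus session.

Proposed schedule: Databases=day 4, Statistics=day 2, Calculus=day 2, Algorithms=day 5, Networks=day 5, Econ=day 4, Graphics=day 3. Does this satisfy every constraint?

Algorithms is a prerequisite for Calculus this term — violated.
Only 3 rooms are available per day — holds.
Networks is already locked to day 5 — holds.
Databases must fall between day 3 and day 4 — holds.
The Databases session must be before the Calculus session — violated.
Calculus can't be earlier than day 3 — violated.
Statistics has to be done by day 4 — holds.
Graphics must fall between day 2 and day 3 — holds.
Algorithms is already locked to day 2 — violated.
The Graphics session must be before the Networks session — holds.
Econ is due by day 4 — holds.

No. Algorithms is a prerequisite for Calculus this term is not satisfied.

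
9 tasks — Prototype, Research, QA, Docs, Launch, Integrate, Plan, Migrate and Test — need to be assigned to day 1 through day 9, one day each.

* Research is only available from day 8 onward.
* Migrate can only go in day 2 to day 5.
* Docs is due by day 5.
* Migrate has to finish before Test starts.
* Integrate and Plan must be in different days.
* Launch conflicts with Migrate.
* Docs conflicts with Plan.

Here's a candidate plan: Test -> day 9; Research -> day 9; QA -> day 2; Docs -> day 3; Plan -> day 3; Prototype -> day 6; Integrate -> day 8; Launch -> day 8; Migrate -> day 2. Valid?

Docs is due by day 5 — holds.
Migrate can only go in day 2 to day 5 — holds.
Integrate and Plan must be in different days — holds.
Docs conflicts with Plan — violated.
Launch conflicts with Migrate — holds.
Migrate has to finish before Test starts — holds.
Research is only available from day 8 onward — holds.

No — it violates: Docs conflicts with Plan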